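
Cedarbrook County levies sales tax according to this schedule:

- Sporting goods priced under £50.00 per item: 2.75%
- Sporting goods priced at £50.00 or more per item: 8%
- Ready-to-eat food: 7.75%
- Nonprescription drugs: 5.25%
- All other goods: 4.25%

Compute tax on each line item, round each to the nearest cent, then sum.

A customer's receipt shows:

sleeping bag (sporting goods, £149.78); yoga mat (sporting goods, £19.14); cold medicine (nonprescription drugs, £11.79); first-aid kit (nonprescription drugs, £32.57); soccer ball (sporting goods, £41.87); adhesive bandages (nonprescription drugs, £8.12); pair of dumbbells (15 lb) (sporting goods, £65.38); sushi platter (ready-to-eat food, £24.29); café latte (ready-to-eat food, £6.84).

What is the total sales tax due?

Sleeping bag £149.78: sporting goods, £50.00 or more → 8% → £11.98
Yoga mat £19.14: sporting goods, under £50.00 → 2.75% → £0.53
Cold medicine £11.79: nonprescription drugs → 5.25% → £0.62
First-aid kit £32.57: nonprescription drugs → 5.25% → £1.71
Soccer ball £41.87: sporting goods, under £50.00 → 2.75% → £1.15
Adhesive bandages £8.12: nonprescription drugs → 5.25% → £0.43
Pair of dumbbells (15 lb) £65.38: sporting goods, £50.00 or more → 8% → £5.23
Sushi platter £24.29: ready-to-eat food → 7.75% → £1.88
Café latte £6.84: ready-to-eat food → 7.75% → £0.53
Total tax = £11.98 + £0.53 + £0.62 + £1.71 + £1.15 + £0.43 + £5.23 + £1.88 + £0.53 = £24.06

£24.06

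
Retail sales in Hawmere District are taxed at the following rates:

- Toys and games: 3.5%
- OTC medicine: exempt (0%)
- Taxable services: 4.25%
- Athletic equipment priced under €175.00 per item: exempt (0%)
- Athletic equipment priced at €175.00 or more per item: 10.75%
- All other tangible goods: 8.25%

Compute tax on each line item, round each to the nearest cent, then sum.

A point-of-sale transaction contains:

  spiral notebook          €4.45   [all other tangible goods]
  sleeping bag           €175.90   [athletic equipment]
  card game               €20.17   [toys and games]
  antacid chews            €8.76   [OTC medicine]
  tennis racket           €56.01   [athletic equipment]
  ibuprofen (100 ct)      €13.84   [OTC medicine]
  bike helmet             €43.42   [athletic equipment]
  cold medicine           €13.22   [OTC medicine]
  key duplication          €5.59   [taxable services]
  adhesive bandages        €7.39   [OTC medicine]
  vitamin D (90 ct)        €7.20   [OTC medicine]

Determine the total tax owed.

Spiral notebook €4.45: all other tangible goods → 8.25% → €0.37
Sleeping bag €175.90: athletic equipment, €175.00 or more → 10.75% → €18.91
Card game €20.17: toys and games → 3.5% → €0.71
Antacid chews €8.76: OTC medicine → 0% → €0.00
Tennis racket €56.01: athletic equipment, under €175.00 → 0% → €0.00
Ibuprofen (100 ct) €13.84: OTC medicine → 0% → €0.00
Bike helmet €43.42: athletic equipment, under €175.00 → 0% → €0.00
Cold medicine €13.22: OTC medicine → 0% → €0.00
Key duplication €5.59: taxable services → 4.25% → €0.24
Adhesive bandages €7.39: OTC medicine → 0% → €0.00
Vitamin D (90 ct) €7.20: OTC medicine → 0% → €0.00
Total tax = €0.37 + €18.91 + €0.71 + €0.24 = €20.23

€20.23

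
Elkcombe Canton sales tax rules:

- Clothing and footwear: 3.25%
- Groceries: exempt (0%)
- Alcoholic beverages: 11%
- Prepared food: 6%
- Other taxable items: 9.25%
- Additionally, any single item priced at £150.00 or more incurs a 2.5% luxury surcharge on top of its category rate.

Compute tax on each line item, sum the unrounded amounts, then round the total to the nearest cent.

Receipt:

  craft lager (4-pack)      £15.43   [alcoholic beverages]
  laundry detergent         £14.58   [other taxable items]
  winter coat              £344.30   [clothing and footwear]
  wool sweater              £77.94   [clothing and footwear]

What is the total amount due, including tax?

£477.63

Craft lager (4-pack) £15.43: alcoholic beverages → 11% → £1.6973
Laundry detergent £14.58: other taxable items → 9.25% → £1.34865
Winter coat £344.30: clothing and footwear → 3.25% + 2.5% surcharge = 5.75% → £19.79725
Wool sweater £77.94: clothing and footwear → 3.25% → £2.53305
Subtotal = £452.25; unrounded tax = £25.37625 → £25.38; total due = £477.63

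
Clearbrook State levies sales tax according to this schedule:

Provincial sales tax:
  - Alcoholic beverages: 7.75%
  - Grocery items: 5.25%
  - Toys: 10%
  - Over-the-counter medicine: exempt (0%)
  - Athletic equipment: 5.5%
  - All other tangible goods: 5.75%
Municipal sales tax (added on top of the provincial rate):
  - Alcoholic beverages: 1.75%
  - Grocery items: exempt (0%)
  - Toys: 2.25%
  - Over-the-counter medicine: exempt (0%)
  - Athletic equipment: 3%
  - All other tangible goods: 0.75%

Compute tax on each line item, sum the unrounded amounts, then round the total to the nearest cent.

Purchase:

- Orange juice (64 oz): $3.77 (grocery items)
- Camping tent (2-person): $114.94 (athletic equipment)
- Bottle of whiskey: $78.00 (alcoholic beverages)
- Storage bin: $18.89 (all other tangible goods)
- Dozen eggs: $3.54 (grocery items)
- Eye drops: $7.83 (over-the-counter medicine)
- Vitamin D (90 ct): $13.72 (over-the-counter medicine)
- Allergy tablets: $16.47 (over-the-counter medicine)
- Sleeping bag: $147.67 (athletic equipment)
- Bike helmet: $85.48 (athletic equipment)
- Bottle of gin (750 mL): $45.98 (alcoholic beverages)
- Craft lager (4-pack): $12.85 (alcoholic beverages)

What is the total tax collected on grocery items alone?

$0.38

Orange juice (64 oz) $3.77: grocery items → 5.25% + 0% municipal = 5.25% → $0.197925
Dozen eggs $3.54: grocery items → 5.25% + 0% municipal = 5.25% → $0.18585
Tax on grocery items: unrounded sum = $0.383775 → $0.38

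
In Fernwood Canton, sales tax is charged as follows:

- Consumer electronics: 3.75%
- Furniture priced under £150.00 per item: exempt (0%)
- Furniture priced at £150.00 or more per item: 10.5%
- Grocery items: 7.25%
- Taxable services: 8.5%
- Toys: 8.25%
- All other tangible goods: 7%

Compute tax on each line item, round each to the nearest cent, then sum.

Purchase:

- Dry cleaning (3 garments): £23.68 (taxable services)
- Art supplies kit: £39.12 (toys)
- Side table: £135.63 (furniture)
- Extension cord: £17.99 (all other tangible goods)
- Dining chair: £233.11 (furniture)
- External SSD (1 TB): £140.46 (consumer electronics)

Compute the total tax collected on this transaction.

£36.25

Dry cleaning (3 garments) £23.68: taxable services → 8.5% → £2.01
Art supplies kit £39.12: toys → 8.25% → £3.23
Side table £135.63: furniture, under £150.00 → 0% → £0.00
Extension cord £17.99: all other tangible goods → 7% → £1.26
Dining chair £233.11: furniture, £150.00 or more → 10.5% → £24.48
External SSD (1 TB) £140.46: consumer electronics → 3.75% → £5.27
Total tax = £2.01 + £3.23 + £1.26 + £24.48 + £5.27 = £36.25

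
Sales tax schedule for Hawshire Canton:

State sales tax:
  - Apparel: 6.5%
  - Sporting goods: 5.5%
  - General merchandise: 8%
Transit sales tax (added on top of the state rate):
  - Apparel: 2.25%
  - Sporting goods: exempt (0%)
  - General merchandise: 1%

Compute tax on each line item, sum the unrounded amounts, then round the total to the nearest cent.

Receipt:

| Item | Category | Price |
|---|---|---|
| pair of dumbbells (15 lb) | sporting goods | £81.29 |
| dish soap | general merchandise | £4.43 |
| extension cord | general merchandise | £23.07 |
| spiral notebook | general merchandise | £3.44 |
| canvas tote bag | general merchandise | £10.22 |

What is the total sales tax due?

£8.18

Pair of dumbbells (15 lb) £81.29: sporting goods → 5.5% + 0% transit = 5.5% → £4.47095
Dish soap £4.43: general merchandise → 8% + 1% transit = 9% → £0.3987
Extension cord £23.07: general merchandise → 8% + 1% transit = 9% → £2.0763
Spiral notebook £3.44: general merchandise → 8% + 1% transit = 9% → £0.3096
Canvas tote bag £10.22: general merchandise → 8% + 1% transit = 9% → £0.9198
Unrounded tax sum = £8.17535 → £8.18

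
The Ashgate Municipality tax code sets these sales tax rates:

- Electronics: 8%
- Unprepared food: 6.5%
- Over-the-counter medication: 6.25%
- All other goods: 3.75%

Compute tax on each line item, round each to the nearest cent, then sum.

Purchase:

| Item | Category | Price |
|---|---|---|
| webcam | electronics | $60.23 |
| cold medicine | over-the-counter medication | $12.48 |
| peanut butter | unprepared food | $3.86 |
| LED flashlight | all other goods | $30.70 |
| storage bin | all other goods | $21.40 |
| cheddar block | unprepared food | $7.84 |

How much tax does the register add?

$8.31

Webcam $60.23: electronics → 8% → $4.82
Cold medicine $12.48: over-the-counter medication → 6.25% → $0.78
Peanut butter $3.86: unprepared food → 6.5% → $0.25
LED flashlight $30.70: all other goods → 3.75% → $1.15
Storage bin $21.40: all other goods → 3.75% → $0.80
Cheddar block $7.84: unprepared food → 6.5% → $0.51
Total tax = $4.82 + $0.78 + $0.25 + $1.15 + $0.80 + $0.51 = $8.31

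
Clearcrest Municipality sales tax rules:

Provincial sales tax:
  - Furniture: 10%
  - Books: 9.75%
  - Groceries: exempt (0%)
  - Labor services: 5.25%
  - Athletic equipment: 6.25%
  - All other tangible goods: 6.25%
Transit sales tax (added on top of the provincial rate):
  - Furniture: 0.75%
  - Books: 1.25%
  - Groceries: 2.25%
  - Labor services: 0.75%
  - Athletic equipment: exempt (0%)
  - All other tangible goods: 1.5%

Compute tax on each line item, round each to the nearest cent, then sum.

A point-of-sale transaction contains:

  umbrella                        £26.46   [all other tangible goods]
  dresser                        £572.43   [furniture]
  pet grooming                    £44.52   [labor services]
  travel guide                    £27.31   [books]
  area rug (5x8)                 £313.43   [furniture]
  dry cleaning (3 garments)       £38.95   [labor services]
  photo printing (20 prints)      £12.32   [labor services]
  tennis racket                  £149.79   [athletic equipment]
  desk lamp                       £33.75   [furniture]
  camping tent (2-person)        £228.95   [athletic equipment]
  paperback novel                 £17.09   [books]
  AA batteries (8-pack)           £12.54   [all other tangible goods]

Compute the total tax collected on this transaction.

£136.18

Umbrella £26.46: all other tangible goods → 6.25% + 1.5% transit = 7.75% → £2.05
Dresser £572.43: furniture → 10% + 0.75% transit = 10.75% → £61.54
Pet grooming £44.52: labor services → 5.25% + 0.75% transit = 6% → £2.67
Travel guide £27.31: books → 9.75% + 1.25% transit = 11% → £3.00
Area rug (5x8) £313.43: furniture → 10% + 0.75% transit = 10.75% → £33.69
Dry cleaning (3 garments) £38.95: labor services → 5.25% + 0.75% transit = 6% → £2.34
Photo printing (20 prints) £12.32: labor services → 5.25% + 0.75% transit = 6% → £0.74
Tennis racket £149.79: athletic equipment → 6.25% + 0% transit = 6.25% → £9.36
Desk lamp £33.75: furniture → 10% + 0.75% transit = 10.75% → £3.63
Camping tent (2-person) £228.95: athletic equipment → 6.25% + 0% transit = 6.25% → £14.31
Paperback novel £17.09: books → 9.75% + 1.25% transit = 11% → £1.88
AA batteries (8-pack) £12.54: all other tangible goods → 6.25% + 1.5% transit = 7.75% → £0.97
Total tax = £2.05 + £61.54 + £2.67 + £3.00 + £33.69 + £2.34 + £0.74 + £9.36 + £3.63 + £14.31 + £1.88 + £0.97 = £136.18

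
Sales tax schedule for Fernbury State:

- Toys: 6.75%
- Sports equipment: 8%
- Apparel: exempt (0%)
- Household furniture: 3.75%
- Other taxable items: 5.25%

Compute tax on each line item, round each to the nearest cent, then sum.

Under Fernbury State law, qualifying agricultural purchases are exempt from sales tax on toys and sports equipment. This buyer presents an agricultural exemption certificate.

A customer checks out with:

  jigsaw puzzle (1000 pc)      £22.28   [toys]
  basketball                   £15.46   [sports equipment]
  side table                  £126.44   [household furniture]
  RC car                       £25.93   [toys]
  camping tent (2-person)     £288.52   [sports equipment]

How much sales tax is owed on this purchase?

£4.74

Jigsaw puzzle (1000 pc) £22.28: toys, buyer-exempt → 0% → £0.00
Basketball £15.46: sports equipment, buyer-exempt → 0% → £0.00
Side table £126.44: household furniture → 3.75% → £4.74
RC car £25.93: toys, buyer-exempt → 0% → £0.00
Camping tent (2-person) £288.52: sports equipment, buyer-exempt → 0% → £0.00
Total tax = £4.74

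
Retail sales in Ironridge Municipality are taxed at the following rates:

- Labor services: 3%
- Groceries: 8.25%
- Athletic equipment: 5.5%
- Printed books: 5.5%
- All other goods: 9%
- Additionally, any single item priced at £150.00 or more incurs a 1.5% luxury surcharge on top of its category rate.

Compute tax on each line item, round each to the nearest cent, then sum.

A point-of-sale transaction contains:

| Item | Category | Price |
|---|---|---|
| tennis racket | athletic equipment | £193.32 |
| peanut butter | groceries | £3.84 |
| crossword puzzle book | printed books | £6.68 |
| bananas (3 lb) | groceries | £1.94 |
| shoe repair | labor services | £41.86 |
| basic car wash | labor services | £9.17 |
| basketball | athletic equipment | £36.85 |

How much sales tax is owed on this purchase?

Tennis racket £193.32: athletic equipment → 5.5% + 1.5% surcharge = 7% → £13.53
Peanut butter £3.84: groceries → 8.25% → £0.32
Crossword puzzle book £6.68: printed books → 5.5% → £0.37
Bananas (3 lb) £1.94: groceries → 8.25% → £0.16
Shoe repair £41.86: labor services → 3% → £1.26
Basic car wash £9.17: labor services → 3% → £0.28
Basketball £36.85: athletic equipment → 5.5% → £2.03
Total tax = £13.53 + £0.32 + £0.37 + £0.16 + £1.26 + £0.28 + £2.03 = £17.95

£17.95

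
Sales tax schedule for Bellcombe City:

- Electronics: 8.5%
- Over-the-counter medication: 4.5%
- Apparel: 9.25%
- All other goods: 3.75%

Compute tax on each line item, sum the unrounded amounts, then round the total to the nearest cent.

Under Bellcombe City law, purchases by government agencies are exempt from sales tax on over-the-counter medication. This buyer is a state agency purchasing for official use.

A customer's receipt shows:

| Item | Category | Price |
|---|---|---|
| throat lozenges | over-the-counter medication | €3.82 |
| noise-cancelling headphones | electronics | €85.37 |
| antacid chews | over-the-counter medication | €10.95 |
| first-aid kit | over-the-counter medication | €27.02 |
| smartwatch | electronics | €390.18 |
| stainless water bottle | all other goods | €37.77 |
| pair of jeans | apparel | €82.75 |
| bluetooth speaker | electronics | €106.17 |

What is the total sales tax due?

Throat lozenges €3.82: over-the-counter medication, buyer-exempt → 0% → €0.00
Noise-cancelling headphones €85.37: electronics → 8.5% → €7.25645
Antacid chews €10.95: over-the-counter medication, buyer-exempt → 0% → €0.00
First-aid kit €27.02: over-the-counter medication, buyer-exempt → 0% → €0.00
Smartwatch €390.18: electronics → 8.5% → €33.1653
Stainless water bottle €37.77: all other goods → 3.75% → €1.416375
Pair of jeans €82.75: apparel → 9.25% → €7.654375
Bluetooth speaker €106.17: electronics → 8.5% → €9.02445
Unrounded tax sum = €58.51695 → €58.52

€58.52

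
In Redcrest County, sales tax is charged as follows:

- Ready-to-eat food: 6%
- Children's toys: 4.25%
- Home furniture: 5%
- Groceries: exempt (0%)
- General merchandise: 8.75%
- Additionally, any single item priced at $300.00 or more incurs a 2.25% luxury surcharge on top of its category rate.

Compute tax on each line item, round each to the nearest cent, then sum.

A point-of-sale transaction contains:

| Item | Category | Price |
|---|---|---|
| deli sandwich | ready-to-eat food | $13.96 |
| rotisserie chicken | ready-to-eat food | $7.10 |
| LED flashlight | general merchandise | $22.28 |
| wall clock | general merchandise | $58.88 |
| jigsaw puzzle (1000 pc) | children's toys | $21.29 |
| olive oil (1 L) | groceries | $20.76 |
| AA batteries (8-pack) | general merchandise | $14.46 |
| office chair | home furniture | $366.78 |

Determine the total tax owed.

$37.13

Deli sandwich $13.96: ready-to-eat food → 6% → $0.84
Rotisserie chicken $7.10: ready-to-eat food → 6% → $0.43
LED flashlight $22.28: general merchandise → 8.75% → $1.95
Wall clock $58.88: general merchandise → 8.75% → $5.15
Jigsaw puzzle (1000 pc) $21.29: children's toys → 4.25% → $0.90
Olive oil (1 L) $20.76: groceries → 0% → $0.00
AA batteries (8-pack) $14.46: general merchandise → 8.75% → $1.27
Office chair $366.78: home furniture → 5% + 2.25% surcharge = 7.25% → $26.59
Total tax = $0.84 + $0.43 + $1.95 + $5.15 + $0.90 + $1.27 + $26.59 = $37.13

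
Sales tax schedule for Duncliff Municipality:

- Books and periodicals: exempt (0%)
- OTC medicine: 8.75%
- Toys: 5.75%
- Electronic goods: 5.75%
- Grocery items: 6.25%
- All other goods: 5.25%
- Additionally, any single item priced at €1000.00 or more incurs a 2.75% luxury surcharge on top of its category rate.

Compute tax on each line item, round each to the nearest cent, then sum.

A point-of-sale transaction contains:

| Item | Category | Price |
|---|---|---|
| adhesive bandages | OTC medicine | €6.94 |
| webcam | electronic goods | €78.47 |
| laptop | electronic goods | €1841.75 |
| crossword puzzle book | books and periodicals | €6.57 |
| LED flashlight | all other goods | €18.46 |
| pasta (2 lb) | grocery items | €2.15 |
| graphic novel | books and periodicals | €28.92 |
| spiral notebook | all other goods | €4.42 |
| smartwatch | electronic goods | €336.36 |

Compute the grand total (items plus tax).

€2506.38

Adhesive bandages €6.94: OTC medicine → 8.75% → €0.61
Webcam €78.47: electronic goods → 5.75% → €4.51
Laptop €1841.75: electronic goods → 5.75% + 2.75% surcharge = 8.5% → €156.55
Crossword puzzle book €6.57: books and periodicals → 0% → €0.00
LED flashlight €18.46: all other goods → 5.25% → €0.97
Pasta (2 lb) €2.15: grocery items → 6.25% → €0.13
Graphic novel €28.92: books and periodicals → 0% → €0.00
Spiral notebook €4.42: all other goods → 5.25% → €0.23
Smartwatch €336.36: electronic goods → 5.75% → €19.34
Subtotal = €2324.04; tax = €182.34; total due = €2506.38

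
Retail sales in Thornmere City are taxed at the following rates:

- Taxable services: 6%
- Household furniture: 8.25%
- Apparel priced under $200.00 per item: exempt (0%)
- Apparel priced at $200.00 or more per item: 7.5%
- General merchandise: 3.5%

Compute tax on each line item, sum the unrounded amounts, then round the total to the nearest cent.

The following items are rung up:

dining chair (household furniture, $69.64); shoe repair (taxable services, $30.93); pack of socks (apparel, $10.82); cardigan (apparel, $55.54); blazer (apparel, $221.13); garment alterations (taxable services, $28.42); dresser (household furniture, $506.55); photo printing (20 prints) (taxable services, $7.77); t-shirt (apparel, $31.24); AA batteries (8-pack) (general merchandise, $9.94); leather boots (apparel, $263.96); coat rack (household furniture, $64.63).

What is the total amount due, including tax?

Dining chair $69.64: household furniture → 8.25% → $5.7453
Shoe repair $30.93: taxable services → 6% → $1.8558
Pack of socks $10.82: apparel, under $200.00 → 0% → $0.00
Cardigan $55.54: apparel, under $200.00 → 0% → $0.00
Blazer $221.13: apparel, $200.00 or more → 7.5% → $16.58475
Garment alterations $28.42: taxable services → 6% → $1.7052
Dresser $506.55: household furniture → 8.25% → $41.790375
Photo printing (20 prints) $7.77: taxable services → 6% → $0.4662
T-shirt $31.24: apparel, under $200.00 → 0% → $0.00
AA batteries (8-pack) $9.94: general merchandise → 3.5% → $0.3479
Leather boots $263.96: apparel, $200.00 or more → 7.5% → $19.797
Coat rack $64.63: household furniture → 8.25% → $5.331975
Subtotal = $1300.57; unrounded tax = $93.6245 → $93.62; total due = $1394.19

$1394.19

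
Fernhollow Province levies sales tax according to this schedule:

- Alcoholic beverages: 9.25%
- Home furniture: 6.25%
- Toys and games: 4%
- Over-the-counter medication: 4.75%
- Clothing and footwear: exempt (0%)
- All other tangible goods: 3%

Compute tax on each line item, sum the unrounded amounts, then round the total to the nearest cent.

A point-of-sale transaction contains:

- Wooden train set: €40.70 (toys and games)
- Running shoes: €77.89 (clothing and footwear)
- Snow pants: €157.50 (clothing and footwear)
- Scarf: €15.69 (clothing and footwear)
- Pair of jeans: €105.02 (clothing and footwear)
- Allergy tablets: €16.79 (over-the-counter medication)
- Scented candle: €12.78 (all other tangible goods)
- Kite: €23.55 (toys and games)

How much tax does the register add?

Wooden train set €40.70: toys and games → 4% → €1.628
Running shoes €77.89: clothing and footwear → 0% → €0.00
Snow pants €157.50: clothing and footwear → 0% → €0.00
Scarf €15.69: clothing and footwear → 0% → €0.00
Pair of jeans €105.02: clothing and footwear → 0% → €0.00
Allergy tablets €16.79: over-the-counter medication → 4.75% → €0.797525
Scented candle €12.78: all other tangible goods → 3% → €0.3834
Kite €23.55: toys and games → 4% → €0.942
Unrounded tax sum = €3.750925 → €3.75

€3.75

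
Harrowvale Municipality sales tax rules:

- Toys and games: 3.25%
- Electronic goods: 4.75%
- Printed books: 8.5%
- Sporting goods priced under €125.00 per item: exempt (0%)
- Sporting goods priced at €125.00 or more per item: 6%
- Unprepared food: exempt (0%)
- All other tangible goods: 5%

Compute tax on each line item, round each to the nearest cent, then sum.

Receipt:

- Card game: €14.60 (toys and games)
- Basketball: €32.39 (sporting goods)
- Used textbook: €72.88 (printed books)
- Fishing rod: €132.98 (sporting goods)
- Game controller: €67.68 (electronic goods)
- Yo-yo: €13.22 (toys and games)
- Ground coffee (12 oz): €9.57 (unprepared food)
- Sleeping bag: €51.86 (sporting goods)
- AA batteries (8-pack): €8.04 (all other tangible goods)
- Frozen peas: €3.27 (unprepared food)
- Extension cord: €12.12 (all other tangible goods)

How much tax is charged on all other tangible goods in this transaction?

AA batteries (8-pack) €8.04: all other tangible goods → 5% → €0.40
Extension cord €12.12: all other tangible goods → 5% → €0.61
Tax on all other tangible goods = €0.40 + €0.61 = €1.01

€1.01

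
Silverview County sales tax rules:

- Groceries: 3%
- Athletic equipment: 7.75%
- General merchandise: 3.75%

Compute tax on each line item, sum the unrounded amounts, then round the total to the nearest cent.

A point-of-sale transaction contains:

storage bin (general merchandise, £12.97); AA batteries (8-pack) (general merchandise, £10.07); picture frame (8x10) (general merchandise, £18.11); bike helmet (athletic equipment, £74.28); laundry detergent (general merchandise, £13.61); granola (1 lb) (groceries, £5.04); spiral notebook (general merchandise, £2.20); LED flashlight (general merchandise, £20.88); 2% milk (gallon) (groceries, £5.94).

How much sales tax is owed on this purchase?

£9.01

Storage bin £12.97: general merchandise → 3.75% → £0.486375
AA batteries (8-pack) £10.07: general merchandise → 3.75% → £0.377625
Picture frame (8x10) £18.11: general merchandise → 3.75% → £0.679125
Bike helmet £74.28: athletic equipment → 7.75% → £5.7567
Laundry detergent £13.61: general merchandise → 3.75% → £0.510375
Granola (1 lb) £5.04: groceries → 3% → £0.1512
Spiral notebook £2.20: general merchandise → 3.75% → £0.0825
LED flashlight £20.88: general merchandise → 3.75% → £0.783
2% milk (gallon) £5.94: groceries → 3% → £0.1782
Unrounded tax sum = £9.0051 → £9.01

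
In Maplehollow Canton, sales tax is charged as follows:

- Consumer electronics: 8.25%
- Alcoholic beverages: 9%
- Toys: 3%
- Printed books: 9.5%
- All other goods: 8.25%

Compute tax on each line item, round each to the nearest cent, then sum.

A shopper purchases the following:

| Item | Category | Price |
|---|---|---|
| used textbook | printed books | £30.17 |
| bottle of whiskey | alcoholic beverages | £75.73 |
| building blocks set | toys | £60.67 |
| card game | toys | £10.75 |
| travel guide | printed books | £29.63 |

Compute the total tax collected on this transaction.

£14.64

Used textbook £30.17: printed books → 9.5% → £2.87
Bottle of whiskey £75.73: alcoholic beverages → 9% → £6.82
Building blocks set £60.67: toys → 3% → £1.82
Card game £10.75: toys → 3% → £0.32
Travel guide £29.63: printed books → 9.5% → £2.81
Total tax = £2.87 + £6.82 + £1.82 + £0.32 + £2.81 = £14.64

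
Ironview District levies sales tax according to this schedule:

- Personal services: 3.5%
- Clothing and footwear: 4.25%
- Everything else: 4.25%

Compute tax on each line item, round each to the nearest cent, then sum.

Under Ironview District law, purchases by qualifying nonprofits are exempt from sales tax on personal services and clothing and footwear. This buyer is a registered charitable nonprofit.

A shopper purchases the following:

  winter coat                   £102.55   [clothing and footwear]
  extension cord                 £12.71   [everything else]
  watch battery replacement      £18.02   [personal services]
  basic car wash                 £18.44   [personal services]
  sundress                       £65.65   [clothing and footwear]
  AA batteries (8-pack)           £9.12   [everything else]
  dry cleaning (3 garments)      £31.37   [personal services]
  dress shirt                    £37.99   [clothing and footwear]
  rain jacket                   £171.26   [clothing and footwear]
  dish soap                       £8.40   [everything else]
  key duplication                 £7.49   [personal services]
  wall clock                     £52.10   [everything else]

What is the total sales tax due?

Winter coat £102.55: clothing and footwear, buyer-exempt → 0% → £0.00
Extension cord £12.71: everything else → 4.25% → £0.54
Watch battery replacement £18.02: personal services, buyer-exempt → 0% → £0.00
Basic car wash £18.44: personal services, buyer-exempt → 0% → £0.00
Sundress £65.65: clothing and footwear, buyer-exempt → 0% → £0.00
AA batteries (8-pack) £9.12: everything else → 4.25% → £0.39
Dry cleaning (3 garments) £31.37: personal services, buyer-exempt → 0% → £0.00
Dress shirt £37.99: clothing and footwear, buyer-exempt → 0% → £0.00
Rain jacket £171.26: clothing and footwear, buyer-exempt → 0% → £0.00
Dish soap £8.40: everything else → 4.25% → £0.36
Key duplication £7.49: personal services, buyer-exempt → 0% → £0.00
Wall clock £52.10: everything else → 4.25% → £2.21
Total tax = £0.54 + £0.39 + £0.36 + £2.21 = £3.50

£3.50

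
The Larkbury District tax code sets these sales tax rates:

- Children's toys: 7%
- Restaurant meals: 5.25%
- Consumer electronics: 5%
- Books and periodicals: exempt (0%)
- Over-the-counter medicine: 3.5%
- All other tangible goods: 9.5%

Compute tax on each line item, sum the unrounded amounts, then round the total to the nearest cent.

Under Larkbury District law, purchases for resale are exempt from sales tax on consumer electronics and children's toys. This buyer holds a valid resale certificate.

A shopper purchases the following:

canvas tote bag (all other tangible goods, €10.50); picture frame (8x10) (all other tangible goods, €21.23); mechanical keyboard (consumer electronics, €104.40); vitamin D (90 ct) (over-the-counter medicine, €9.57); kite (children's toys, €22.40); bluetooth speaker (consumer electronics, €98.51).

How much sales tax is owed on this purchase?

Canvas tote bag €10.50: all other tangible goods → 9.5% → €0.9975
Picture frame (8x10) €21.23: all other tangible goods → 9.5% → €2.01685
Mechanical keyboard €104.40: consumer electronics, buyer-exempt → 0% → €0.00
Vitamin D (90 ct) €9.57: over-the-counter medicine → 3.5% → €0.33495
Kite €22.40: children's toys, buyer-exempt → 0% → €0.00
Bluetooth speaker €98.51: consumer electronics, buyer-exempt → 0% → €0.00
Unrounded tax sum = €3.3493 → €3.35

€3.35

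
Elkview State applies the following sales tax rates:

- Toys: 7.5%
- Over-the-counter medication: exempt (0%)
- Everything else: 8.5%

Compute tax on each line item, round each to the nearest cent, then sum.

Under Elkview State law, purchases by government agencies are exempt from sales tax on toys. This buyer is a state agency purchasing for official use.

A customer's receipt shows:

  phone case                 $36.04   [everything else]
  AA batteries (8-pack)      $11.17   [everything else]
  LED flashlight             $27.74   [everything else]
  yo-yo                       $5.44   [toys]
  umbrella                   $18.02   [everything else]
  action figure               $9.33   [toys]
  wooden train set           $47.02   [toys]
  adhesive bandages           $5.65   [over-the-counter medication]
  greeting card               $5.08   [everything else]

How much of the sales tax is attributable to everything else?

Phone case $36.04: everything else → 8.5% → $3.06
AA batteries (8-pack) $11.17: everything else → 8.5% → $0.95
LED flashlight $27.74: everything else → 8.5% → $2.36
Umbrella $18.02: everything else → 8.5% → $1.53
Greeting card $5.08: everything else → 8.5% → $0.43
Tax on everything else = $3.06 + $0.95 + $2.36 + $1.53 + $0.43 = $8.33

$8.33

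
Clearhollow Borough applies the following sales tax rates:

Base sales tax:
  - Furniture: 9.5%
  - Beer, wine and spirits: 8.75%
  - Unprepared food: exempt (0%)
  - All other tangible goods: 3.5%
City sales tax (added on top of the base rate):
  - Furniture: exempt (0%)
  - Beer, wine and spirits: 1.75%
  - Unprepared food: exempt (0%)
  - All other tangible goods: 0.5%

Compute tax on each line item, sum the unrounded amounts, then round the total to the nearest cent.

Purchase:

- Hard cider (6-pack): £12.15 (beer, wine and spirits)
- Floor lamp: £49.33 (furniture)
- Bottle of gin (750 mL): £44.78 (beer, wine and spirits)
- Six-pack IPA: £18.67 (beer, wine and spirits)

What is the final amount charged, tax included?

Hard cider (6-pack) £12.15: beer, wine and spirits → 8.75% + 1.75% city = 10.5% → £1.27575
Floor lamp £49.33: furniture → 9.5% + 0% city = 9.5% → £4.68635
Bottle of gin (750 mL) £44.78: beer, wine and spirits → 8.75% + 1.75% city = 10.5% → £4.7019
Six-pack IPA £18.67: beer, wine and spirits → 8.75% + 1.75% city = 10.5% → £1.96035
Subtotal = £124.93; unrounded tax = £12.62435 → £12.62; total due = £137.55

£137.55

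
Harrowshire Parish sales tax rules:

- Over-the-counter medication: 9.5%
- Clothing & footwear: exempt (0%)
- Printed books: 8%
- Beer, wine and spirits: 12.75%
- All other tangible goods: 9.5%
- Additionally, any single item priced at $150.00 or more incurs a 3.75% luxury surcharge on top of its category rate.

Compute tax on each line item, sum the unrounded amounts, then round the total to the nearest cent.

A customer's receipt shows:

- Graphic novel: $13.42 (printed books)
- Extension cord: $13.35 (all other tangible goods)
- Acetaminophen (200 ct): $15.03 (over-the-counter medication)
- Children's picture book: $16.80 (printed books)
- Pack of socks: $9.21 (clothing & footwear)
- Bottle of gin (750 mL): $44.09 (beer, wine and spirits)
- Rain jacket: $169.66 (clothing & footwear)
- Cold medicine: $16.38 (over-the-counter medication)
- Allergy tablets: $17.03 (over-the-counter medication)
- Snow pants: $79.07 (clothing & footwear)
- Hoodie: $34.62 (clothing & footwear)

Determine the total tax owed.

Graphic novel $13.42: printed books → 8% → $1.0736
Extension cord $13.35: all other tangible goods → 9.5% → $1.26825
Acetaminophen (200 ct) $15.03: over-the-counter medication → 9.5% → $1.42785
Children's picture book $16.80: printed books → 8% → $1.344
Pack of socks $9.21: clothing & footwear → 0% → $0.00
Bottle of gin (750 mL) $44.09: beer, wine and spirits → 12.75% → $5.621475
Rain jacket $169.66: clothing & footwear → 0% + 3.75% surcharge = 3.75% → $6.36225
Cold medicine $16.38: over-the-counter medication → 9.5% → $1.5561
Allergy tablets $17.03: over-the-counter medication → 9.5% → $1.61785
Snow pants $79.07: clothing & footwear → 0% → $0.00
Hoodie $34.62: clothing & footwear → 0% → $0.00
Unrounded tax sum = $20.271375 → $20.27

$20.27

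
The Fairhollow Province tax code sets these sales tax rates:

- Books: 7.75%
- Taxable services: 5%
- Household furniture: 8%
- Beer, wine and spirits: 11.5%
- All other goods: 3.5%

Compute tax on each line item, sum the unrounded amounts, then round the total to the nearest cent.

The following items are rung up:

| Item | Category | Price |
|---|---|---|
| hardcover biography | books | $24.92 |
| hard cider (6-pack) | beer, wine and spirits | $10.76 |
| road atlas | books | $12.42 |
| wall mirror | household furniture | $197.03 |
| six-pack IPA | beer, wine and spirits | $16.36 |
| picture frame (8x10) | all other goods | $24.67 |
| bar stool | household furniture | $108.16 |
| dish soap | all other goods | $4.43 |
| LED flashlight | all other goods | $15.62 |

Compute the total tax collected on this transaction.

$31.99

Hardcover biography $24.92: books → 7.75% → $1.9313
Hard cider (6-pack) $10.76: beer, wine and spirits → 11.5% → $1.2374
Road atlas $12.42: books → 7.75% → $0.96255
Wall mirror $197.03: household furniture → 8% → $15.7624
Six-pack IPA $16.36: beer, wine and spirits → 11.5% → $1.8814
Picture frame (8x10) $24.67: all other goods → 3.5% → $0.86345
Bar stool $108.16: household furniture → 8% → $8.6528
Dish soap $4.43: all other goods → 3.5% → $0.15505
LED flashlight $15.62: all other goods → 3.5% → $0.5467
Unrounded tax sum = $31.99305 → $31.99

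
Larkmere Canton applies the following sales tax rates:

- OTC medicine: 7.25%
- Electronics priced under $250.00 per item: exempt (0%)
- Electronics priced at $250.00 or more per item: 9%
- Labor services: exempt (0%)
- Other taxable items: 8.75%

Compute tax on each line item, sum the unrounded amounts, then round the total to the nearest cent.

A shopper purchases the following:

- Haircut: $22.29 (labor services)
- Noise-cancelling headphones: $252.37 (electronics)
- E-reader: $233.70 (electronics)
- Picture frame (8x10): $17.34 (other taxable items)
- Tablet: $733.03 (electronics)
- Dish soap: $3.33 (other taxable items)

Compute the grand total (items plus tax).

Haircut $22.29: labor services → 0% → $0.00
Noise-cancelling headphones $252.37: electronics, $250.00 or more → 9% → $22.7133
E-reader $233.70: electronics, under $250.00 → 0% → $0.00
Picture frame (8x10) $17.34: other taxable items → 8.75% → $1.51725
Tablet $733.03: electronics, $250.00 or more → 9% → $65.9727
Dish soap $3.33: other taxable items → 8.75% → $0.291375
Subtotal = $1262.06; unrounded tax = $90.494625 → $90.49; total due = $1352.55

$1352.55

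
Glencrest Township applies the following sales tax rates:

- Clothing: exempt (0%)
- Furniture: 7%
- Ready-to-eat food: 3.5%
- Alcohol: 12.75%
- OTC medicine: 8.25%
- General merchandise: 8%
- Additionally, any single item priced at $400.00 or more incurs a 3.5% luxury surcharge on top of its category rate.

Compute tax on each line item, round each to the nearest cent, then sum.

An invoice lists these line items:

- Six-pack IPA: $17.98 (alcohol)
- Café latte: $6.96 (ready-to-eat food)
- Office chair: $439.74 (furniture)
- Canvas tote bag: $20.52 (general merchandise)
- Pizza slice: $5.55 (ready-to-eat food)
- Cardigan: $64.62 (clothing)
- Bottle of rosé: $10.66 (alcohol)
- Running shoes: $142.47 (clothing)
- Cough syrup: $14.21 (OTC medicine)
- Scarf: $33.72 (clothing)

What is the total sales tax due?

Six-pack IPA $17.98: alcohol → 12.75% → $2.29
Café latte $6.96: ready-to-eat food → 3.5% → $0.24
Office chair $439.74: furniture → 7% + 3.5% surcharge = 10.5% → $46.17
Canvas tote bag $20.52: general merchandise → 8% → $1.64
Pizza slice $5.55: ready-to-eat food → 3.5% → $0.19
Cardigan $64.62: clothing → 0% → $0.00
Bottle of rosé $10.66: alcohol → 12.75% → $1.36
Running shoes $142.47: clothing → 0% → $0.00
Cough syrup $14.21: OTC medicine → 8.25% → $1.17
Scarf $33.72: clothing → 0% → $0.00
Total tax = $2.29 + $0.24 + $46.17 + $1.64 + $0.19 + $1.36 + $1.17 = $53.06

$53.06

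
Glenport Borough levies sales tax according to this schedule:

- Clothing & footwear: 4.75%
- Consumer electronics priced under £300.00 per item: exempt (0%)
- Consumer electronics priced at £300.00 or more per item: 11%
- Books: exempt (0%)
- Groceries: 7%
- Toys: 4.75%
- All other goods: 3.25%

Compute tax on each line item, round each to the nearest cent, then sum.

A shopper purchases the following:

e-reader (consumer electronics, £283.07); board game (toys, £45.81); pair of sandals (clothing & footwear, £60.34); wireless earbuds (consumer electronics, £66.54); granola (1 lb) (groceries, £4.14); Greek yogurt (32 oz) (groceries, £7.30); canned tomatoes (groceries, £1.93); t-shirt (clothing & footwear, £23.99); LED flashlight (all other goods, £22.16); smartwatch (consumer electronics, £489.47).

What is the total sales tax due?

E-reader £283.07: consumer electronics, under £300.00 → 0% → £0.00
Board game £45.81: toys → 4.75% → £2.18
Pair of sandals £60.34: clothing & footwear → 4.75% → £2.87
Wireless earbuds £66.54: consumer electronics, under £300.00 → 0% → £0.00
Granola (1 lb) £4.14: groceries → 7% → £0.29
Greek yogurt (32 oz) £7.30: groceries → 7% → £0.51
Canned tomatoes £1.93: groceries → 7% → £0.14
T-shirt £23.99: clothing & footwear → 4.75% → £1.14
LED flashlight £22.16: all other goods → 3.25% → £0.72
Smartwatch £489.47: consumer electronics, £300.00 or more → 11% → £53.84
Total tax = £2.18 + £2.87 + £0.29 + £0.51 + £0.14 + £1.14 + £0.72 + £53.84 = £61.69

£61.69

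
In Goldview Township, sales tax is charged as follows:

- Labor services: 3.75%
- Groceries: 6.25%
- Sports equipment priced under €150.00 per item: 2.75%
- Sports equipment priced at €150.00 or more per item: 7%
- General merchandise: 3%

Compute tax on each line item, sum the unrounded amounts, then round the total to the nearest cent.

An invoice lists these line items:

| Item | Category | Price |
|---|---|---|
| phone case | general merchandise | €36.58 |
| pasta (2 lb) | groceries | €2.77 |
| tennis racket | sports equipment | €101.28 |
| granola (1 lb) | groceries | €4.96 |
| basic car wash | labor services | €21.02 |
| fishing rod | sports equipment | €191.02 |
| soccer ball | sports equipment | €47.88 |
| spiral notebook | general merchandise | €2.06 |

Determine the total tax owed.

Phone case €36.58: general merchandise → 3% → €1.0974
Pasta (2 lb) €2.77: groceries → 6.25% → €0.173125
Tennis racket €101.28: sports equipment, under €150.00 → 2.75% → €2.7852
Granola (1 lb) €4.96: groceries → 6.25% → €0.31
Basic car wash €21.02: labor services → 3.75% → €0.78825
Fishing rod €191.02: sports equipment, €150.00 or more → 7% → €13.3714
Soccer ball €47.88: sports equipment, under €150.00 → 2.75% → €1.3167
Spiral notebook €2.06: general merchandise → 3% → €0.0618
Unrounded tax sum = €19.903875 → €19.90

€19.90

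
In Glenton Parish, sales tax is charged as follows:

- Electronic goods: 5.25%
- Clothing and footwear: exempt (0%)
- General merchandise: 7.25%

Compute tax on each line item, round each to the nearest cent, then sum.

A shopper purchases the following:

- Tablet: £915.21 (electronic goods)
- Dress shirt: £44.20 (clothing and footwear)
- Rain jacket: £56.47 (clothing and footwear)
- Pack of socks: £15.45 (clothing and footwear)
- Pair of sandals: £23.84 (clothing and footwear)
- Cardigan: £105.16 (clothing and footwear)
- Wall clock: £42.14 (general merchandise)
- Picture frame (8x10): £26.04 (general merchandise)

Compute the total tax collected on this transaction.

Tablet £915.21: electronic goods → 5.25% → £48.05
Dress shirt £44.20: clothing and footwear → 0% → £0.00
Rain jacket £56.47: clothing and footwear → 0% → £0.00
Pack of socks £15.45: clothing and footwear → 0% → £0.00
Pair of sandals £23.84: clothing and footwear → 0% → £0.00
Cardigan £105.16: clothing and footwear → 0% → £0.00
Wall clock £42.14: general merchandise → 7.25% → £3.06
Picture frame (8x10) £26.04: general merchandise → 7.25% → £1.89
Total tax = £48.05 + £3.06 + £1.89 = £53.00

£53.00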